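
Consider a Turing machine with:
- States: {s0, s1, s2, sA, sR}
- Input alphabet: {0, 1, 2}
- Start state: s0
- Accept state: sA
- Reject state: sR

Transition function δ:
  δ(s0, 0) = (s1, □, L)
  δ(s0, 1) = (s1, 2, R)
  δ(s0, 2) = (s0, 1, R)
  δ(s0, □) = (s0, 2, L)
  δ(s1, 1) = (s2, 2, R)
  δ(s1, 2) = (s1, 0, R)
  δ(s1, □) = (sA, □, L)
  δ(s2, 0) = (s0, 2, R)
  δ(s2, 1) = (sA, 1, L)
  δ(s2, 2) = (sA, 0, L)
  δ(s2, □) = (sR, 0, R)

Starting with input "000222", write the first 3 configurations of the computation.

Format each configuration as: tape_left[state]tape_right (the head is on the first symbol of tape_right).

Transitions applied:
Step 1: δ(s0, 0) = (s1, □, L)
Step 2: δ(s1, □) = (sA, □, L)

The first 3 configurations are:
[s0]000222 ⊢ [s1]□□00222 ⊢ [sA]□□□00222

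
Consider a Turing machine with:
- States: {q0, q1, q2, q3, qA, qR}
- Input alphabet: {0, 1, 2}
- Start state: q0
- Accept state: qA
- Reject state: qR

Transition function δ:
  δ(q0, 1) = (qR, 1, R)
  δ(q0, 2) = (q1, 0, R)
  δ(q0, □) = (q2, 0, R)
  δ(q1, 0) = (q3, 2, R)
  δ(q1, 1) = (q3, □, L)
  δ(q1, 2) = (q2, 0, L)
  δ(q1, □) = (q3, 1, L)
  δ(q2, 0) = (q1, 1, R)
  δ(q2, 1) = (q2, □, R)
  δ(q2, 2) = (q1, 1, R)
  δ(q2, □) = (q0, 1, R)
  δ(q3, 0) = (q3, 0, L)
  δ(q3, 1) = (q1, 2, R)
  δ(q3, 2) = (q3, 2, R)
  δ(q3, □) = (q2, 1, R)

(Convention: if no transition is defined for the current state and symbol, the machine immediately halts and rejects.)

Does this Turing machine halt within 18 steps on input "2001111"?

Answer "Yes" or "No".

Execution trace:
Initial: [q0]2001111
Step 1: δ(q0, 2) = (q1, 0, R) → 0[q1]001111
Step 2: δ(q1, 0) = (q3, 2, R) → 02[q3]01111
Step 3: δ(q3, 0) = (q3, 0, L) → 0[q3]201111
Step 4: δ(q3, 2) = (q3, 2, R) → 02[q3]01111
Step 5: δ(q3, 0) = (q3, 0, L) → 0[q3]201111
Step 6: δ(q3, 2) = (q3, 2, R) → 02[q3]01111
Step 7: δ(q3, 0) = (q3, 0, L) → 0[q3]201111
Step 8: δ(q3, 2) = (q3, 2, R) → 02[q3]01111
Step 9: δ(q3, 0) = (q3, 0, L) → 0[q3]201111
Step 10: δ(q3, 2) = (q3, 2, R) → 02[q3]01111
Step 11: δ(q3, 0) = (q3, 0, L) → 0[q3]201111
Step 12: δ(q3, 2) = (q3, 2, R) → 02[q3]01111
Step 13: δ(q3, 0) = (q3, 0, L) → 0[q3]201111
Step 14: δ(q3, 2) = (q3, 2, R) → 02[q3]01111
Step 15: δ(q3, 0) = (q3, 0, L) → 0[q3]201111
Step 16: δ(q3, 2) = (q3, 2, R) → 02[q3]01111
Step 17: δ(q3, 0) = (q3, 0, L) → 0[q3]201111
Step 18: δ(q3, 2) = (q3, 2, R) → 02[q3]01111

The machine has not reached a halting state after 18 steps.
The machine did not halt within the 18-step bound.

Answer: No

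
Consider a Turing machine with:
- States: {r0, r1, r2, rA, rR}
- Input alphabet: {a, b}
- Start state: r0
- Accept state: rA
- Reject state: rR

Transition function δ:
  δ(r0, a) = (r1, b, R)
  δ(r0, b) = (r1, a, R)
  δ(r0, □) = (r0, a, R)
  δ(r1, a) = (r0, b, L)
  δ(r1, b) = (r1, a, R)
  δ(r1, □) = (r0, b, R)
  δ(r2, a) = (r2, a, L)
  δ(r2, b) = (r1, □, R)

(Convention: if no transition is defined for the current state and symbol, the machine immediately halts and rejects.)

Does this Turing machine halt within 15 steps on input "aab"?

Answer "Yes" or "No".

Execution trace:
Initial: [r0]aab
Step 1: δ(r0, a) = (r1, b, R) → b[r1]ab
Step 2: δ(r1, a) = (r0, b, L) → [r0]bbb
Step 3: δ(r0, b) = (r1, a, R) → a[r1]bb
Step 4: δ(r1, b) = (r1, a, R) → aa[r1]b
Step 5: δ(r1, b) = (r1, a, R) → aaa[r1]□
Step 6: δ(r1, □) = (r0, b, R) → aaab[r0]□
Step 7: δ(r0, □) = (r0, a, R) → aaaba[r0]□
Step 8: δ(r0, □) = (r0, a, R) → aaabaa[r0]□
Step 9: δ(r0, □) = (r0, a, R) → aaabaaa[r0]□
Step 10: δ(r0, □) = (r0, a, R) → aaabaaaa[r0]□
Step 11: δ(r0, □) = (r0, a, R) → aaabaaaaa[r0]□
Step 12: δ(r0, □) = (r0, a, R) → aaabaaaaaa[r0]□
Step 13: δ(r0, □) = (r0, a, R) → aaabaaaaaaa[r0]□
Step 14: δ(r0, □) = (r0, a, R) → aaabaaaaaaaa[r0]□
Step 15: δ(r0, □) = (r0, a, R) → aaabaaaaaaaaa[r0]□

The machine has not reached a halting state after 15 steps.
The machine did not halt within the 15-step bound.

Answer: No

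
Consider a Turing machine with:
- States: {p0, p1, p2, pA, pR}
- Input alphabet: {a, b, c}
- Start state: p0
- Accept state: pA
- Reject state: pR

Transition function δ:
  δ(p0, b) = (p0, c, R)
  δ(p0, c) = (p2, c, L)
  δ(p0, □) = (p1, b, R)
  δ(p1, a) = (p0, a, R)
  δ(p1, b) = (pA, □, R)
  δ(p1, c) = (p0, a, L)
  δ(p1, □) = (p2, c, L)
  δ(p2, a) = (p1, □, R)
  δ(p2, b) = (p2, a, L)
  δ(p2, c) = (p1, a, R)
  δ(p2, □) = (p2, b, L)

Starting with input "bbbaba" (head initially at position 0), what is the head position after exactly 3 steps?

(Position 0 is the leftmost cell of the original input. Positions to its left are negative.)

Execution trace (head position shown):
Step 0: [p0]bbbaba  (head at position 0)
Step 1: move right → c[p0]bbaba  (head at position 1)
Step 2: move right → cc[p0]baba  (head at position 2)
Step 3: move right → ccc[p0]aba  (head at position 3)

After 3 steps, the head is at position 3.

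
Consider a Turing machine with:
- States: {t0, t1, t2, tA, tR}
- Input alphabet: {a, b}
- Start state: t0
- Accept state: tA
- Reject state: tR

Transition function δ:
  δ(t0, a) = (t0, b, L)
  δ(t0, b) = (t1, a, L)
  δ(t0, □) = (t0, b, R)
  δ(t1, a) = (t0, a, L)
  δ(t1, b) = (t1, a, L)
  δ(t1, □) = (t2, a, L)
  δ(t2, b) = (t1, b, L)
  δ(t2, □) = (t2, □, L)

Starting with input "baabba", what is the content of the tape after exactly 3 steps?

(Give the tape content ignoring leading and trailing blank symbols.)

Execution trace:
Initial: [t0]baabba
Step 1: δ(t0, b) = (t1, a, L) → [t1]□aaabba
Step 2: δ(t1, □) = (t2, a, L) → [t2]□aaaabba
Step 3: δ(t2, □) = (t2, □, L) → [t2]□□aaaabba

After 3 steps, the tape (ignoring leading/trailing blanks) is: aaaabba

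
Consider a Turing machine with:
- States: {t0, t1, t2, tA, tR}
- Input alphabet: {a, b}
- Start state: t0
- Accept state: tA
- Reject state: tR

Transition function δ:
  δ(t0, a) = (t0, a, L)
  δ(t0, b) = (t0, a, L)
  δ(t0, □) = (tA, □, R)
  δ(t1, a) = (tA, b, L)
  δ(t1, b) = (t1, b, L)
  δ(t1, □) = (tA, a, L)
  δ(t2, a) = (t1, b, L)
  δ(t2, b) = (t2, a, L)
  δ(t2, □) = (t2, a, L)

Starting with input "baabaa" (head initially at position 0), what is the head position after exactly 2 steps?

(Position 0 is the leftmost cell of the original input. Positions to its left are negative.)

Execution trace (head position shown):
Step 0: [t0]baabaa  (head at position 0)
Step 1: move left → [t0]□aaabaa  (head at position -1)
Step 2: move right → □[tA]aaabaa  (head at position 0)

After 2 steps, the head is at position 0.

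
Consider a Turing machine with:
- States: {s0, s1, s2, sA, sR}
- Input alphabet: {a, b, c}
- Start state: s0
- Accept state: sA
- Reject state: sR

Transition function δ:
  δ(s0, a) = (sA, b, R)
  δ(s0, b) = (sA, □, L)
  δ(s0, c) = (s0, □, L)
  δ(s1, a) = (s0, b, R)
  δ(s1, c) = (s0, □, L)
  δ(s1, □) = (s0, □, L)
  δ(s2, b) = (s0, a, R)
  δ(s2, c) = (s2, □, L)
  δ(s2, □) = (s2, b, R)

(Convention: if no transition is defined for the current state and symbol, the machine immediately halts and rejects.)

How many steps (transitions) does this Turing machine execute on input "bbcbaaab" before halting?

Execution trace:
Initial: [s0]bbcbaaab
Step 1: δ(s0, b) = (sA, □, L) → [sA]□□bcbaaab

The machine reaches the accept state sA and halts.

The machine executed 1 step before halting.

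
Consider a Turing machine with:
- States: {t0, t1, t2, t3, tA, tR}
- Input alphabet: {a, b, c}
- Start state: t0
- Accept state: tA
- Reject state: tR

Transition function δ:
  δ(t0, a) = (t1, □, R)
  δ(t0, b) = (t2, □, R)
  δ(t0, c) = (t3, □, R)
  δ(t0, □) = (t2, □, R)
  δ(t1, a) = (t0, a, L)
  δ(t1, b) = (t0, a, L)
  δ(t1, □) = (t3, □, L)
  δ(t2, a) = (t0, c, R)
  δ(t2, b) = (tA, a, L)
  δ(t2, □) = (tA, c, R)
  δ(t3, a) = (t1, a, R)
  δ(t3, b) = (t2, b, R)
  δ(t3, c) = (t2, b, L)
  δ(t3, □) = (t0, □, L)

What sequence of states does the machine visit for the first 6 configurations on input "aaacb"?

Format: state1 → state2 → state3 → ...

Execution trace:
Initial: [t0]aaacb
Step 1: δ(t0, a) = (t1, □, R) → □[t1]aacb
Step 2: δ(t1, a) = (t0, a, L) → [t0]□aacb
Step 3: δ(t0, □) = (t2, □, R) → □[t2]aacb
Step 4: δ(t2, a) = (t0, c, R) → □c[t0]acb
Step 5: δ(t0, a) = (t1, □, R) → □c□[t1]cb

No transition is defined for δ(t1, c). By convention the machine halts and rejects.

State sequence: t0 → t1 → t0 → t2 → t0 → t1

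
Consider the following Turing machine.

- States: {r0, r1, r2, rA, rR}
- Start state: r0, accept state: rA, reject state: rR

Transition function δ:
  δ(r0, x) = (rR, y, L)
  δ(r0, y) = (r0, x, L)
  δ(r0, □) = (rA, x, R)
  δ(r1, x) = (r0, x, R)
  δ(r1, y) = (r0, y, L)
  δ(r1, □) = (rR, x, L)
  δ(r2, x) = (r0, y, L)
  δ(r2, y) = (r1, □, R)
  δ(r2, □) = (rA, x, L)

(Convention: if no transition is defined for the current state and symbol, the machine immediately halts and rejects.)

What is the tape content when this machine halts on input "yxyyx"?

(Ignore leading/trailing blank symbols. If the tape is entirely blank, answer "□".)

Execution trace:
Initial: [r0]yxyyx
Step 1: δ(r0, y) = (r0, x, L) → [r0]□xxyyx
Step 2: δ(r0, □) = (rA, x, R) → x[rA]xxyyx

The machine reaches the accept state rA and halts.

Final tape (ignoring leading/trailing blanks): xxxyyx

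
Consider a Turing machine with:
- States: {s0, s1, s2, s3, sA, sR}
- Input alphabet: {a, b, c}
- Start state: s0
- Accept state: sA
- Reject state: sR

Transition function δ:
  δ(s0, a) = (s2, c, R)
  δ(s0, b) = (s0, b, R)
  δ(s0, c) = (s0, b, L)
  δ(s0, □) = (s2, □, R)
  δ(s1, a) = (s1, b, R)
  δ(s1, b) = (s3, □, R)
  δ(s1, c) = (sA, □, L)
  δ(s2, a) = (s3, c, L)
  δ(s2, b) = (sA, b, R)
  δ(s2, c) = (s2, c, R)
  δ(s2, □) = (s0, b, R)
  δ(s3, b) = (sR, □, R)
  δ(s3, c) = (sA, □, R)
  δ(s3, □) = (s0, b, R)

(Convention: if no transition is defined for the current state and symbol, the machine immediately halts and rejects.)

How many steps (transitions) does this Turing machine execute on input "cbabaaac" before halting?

Execution trace:
Initial: [s0]cbabaaac
Step 1: δ(s0, c) = (s0, b, L) → [s0]□bbabaaac
Step 2: δ(s0, □) = (s2, □, R) → □[s2]bbabaaac
Step 3: δ(s2, b) = (sA, b, R) → □b[sA]babaaac

The machine reaches the accept state sA and halts.

The machine executed 3 steps before halting.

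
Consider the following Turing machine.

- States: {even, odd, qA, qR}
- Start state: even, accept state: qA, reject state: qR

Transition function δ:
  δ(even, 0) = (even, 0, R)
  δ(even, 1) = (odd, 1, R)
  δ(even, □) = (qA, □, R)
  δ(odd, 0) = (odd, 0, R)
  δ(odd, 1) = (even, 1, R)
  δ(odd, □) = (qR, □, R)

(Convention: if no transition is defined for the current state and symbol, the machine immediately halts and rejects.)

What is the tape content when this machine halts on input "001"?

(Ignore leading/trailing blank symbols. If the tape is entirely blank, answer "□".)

Execution trace:
Initial: [even]001
Step 1: δ(even, 0) = (even, 0, R) → 0[even]01
Step 2: δ(even, 0) = (even, 0, R) → 00[even]1
Step 3: δ(even, 1) = (odd, 1, R) → 001[odd]□
Step 4: δ(odd, □) = (qR, □, R) → 001□[qR]□

The machine reaches the reject state qR and halts.

Final tape (ignoring leading/trailing blanks): 001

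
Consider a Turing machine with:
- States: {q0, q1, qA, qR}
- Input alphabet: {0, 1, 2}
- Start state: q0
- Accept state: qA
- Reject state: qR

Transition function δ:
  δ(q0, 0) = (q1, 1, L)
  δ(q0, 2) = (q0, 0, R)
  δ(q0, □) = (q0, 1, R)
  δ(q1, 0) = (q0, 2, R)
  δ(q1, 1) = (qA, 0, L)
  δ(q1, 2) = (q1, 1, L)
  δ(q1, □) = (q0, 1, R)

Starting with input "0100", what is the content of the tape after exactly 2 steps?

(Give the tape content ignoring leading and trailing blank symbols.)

Execution trace:
Initial: [q0]0100
Step 1: δ(q0, 0) = (q1, 1, L) → [q1]□1100
Step 2: δ(q1, □) = (q0, 1, R) → 1[q0]1100

No transition is defined for δ(q0, 1). By convention the machine halts and rejects.

After 2 steps, the tape (ignoring leading/trailing blanks) is: 11100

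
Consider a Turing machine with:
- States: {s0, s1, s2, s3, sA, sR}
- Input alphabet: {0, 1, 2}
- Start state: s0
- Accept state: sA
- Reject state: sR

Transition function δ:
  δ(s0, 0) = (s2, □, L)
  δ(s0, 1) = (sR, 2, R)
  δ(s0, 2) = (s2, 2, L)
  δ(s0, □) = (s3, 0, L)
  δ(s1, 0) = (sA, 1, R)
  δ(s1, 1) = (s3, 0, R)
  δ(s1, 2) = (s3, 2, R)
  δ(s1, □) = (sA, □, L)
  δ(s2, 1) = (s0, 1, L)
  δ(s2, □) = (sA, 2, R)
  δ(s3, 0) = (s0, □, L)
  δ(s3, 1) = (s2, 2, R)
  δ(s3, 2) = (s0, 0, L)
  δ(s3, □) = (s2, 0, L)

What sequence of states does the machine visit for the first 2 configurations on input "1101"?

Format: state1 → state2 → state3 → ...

Execution trace:
Initial: [s0]1101
Step 1: δ(s0, 1) = (sR, 2, R) → 2[sR]101

The machine reaches the reject state sR and halts.

State sequence: s0 → sR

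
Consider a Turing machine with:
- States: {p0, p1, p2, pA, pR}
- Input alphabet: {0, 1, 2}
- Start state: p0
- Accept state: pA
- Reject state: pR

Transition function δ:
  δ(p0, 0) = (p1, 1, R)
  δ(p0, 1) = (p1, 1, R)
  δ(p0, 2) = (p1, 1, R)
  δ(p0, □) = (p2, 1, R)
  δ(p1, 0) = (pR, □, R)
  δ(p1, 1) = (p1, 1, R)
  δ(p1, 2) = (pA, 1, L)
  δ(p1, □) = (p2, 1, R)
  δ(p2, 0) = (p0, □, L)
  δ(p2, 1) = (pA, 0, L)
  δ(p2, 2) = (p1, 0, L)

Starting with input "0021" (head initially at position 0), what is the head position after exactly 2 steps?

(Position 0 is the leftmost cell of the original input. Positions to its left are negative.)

Execution trace (head position shown):
Step 0: [p0]0021  (head at position 0)
Step 1: move right → 1[p1]021  (head at position 1)
Step 2: move right → 1□[pR]21  (head at position 2)

After 2 steps, the head is at position 2.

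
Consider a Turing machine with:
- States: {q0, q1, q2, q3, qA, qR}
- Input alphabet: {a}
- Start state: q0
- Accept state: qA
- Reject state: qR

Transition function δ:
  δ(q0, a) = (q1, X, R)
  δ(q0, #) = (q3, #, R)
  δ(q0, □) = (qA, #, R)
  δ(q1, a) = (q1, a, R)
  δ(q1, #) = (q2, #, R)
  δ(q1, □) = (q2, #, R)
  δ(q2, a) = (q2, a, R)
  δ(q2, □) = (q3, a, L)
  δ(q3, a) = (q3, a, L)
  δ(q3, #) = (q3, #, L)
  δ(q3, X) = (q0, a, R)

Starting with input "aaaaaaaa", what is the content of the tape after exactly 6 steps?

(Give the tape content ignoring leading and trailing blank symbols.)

Execution trace:
Initial: [q0]aaaaaaaa
Step 1: δ(q0, a) = (q1, X, R) → X[q1]aaaaaaa
Step 2: δ(q1, a) = (q1, a, R) → Xa[q1]aaaaaa
Step 3: δ(q1, a) = (q1, a, R) → Xaa[q1]aaaaa
Step 4: δ(q1, a) = (q1, a, R) → Xaaa[q1]aaaa
Step 5: δ(q1, a) = (q1, a, R) → Xaaaa[q1]aaa
Step 6: δ(q1, a) = (q1, a, R) → Xaaaaa[q1]aa

After 6 steps, the tape (ignoring leading/trailing blanks) is: Xaaaaaaa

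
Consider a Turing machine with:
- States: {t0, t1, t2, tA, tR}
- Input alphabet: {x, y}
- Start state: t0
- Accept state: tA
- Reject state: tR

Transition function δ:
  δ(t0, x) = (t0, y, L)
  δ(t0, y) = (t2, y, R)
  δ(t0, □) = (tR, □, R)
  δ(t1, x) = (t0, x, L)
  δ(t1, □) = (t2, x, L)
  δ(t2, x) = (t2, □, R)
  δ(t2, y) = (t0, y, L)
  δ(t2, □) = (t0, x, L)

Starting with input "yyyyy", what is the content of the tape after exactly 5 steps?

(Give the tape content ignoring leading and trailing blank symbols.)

Execution trace:
Initial: [t0]yyyyy
Step 1: δ(t0, y) = (t2, y, R) → y[t2]yyyy
Step 2: δ(t2, y) = (t0, y, L) → [t0]yyyyy
Step 3: δ(t0, y) = (t2, y, R) → y[t2]yyyy
Step 4: δ(t2, y) = (t0, y, L) → [t0]yyyyy
Step 5: δ(t0, y) = (t2, y, R) → y[t2]yyyy

After 5 steps, the tape (ignoring leading/trailing blanks) is: yyyyy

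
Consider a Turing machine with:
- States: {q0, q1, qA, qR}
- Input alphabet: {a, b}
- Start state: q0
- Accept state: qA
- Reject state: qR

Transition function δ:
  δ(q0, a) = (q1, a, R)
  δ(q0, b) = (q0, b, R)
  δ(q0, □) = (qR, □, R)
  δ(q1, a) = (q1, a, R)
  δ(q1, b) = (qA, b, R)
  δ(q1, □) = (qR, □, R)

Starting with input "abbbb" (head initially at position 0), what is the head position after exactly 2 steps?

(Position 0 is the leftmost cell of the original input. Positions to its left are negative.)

Execution trace (head position shown):
Step 0: [q0]abbbb  (head at position 0)
Step 1: move right → a[q1]bbbb  (head at position 1)
Step 2: move right → ab[qA]bbb  (head at position 2)

After 2 steps, the head is at position 2.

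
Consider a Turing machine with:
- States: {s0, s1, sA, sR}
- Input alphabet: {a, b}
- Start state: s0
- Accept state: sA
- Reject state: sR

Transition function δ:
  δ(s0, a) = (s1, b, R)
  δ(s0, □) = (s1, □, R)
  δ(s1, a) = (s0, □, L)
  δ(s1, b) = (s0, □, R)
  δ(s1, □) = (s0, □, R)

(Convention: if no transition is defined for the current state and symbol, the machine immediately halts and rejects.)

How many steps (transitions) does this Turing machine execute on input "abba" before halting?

Execution trace:
Initial: [s0]abba
Step 1: δ(s0, a) = (s1, b, R) → b[s1]bba
Step 2: δ(s1, b) = (s0, □, R) → b□[s0]ba

No transition is defined for δ(s0, b). By convention the machine halts and rejects.

The machine executed 2 steps before halting.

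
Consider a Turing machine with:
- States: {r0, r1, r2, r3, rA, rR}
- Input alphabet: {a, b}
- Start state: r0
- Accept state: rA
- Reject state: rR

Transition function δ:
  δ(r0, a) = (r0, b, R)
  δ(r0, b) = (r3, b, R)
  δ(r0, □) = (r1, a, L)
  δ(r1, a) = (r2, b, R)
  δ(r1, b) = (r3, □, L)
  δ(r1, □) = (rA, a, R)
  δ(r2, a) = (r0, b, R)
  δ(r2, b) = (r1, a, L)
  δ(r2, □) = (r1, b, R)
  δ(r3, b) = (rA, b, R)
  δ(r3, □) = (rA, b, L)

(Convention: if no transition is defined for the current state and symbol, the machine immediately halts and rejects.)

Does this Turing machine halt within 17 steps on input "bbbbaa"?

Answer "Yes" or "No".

Execution trace:
Initial: [r0]bbbbaa
Step 1: δ(r0, b) = (r3, b, R) → b[r3]bbbaa
Step 2: δ(r3, b) = (rA, b, R) → bb[rA]bbaa

The machine reaches the accept state rA and halts.
The machine halted after 2 steps (within the 17-step bound).

Answer: Yes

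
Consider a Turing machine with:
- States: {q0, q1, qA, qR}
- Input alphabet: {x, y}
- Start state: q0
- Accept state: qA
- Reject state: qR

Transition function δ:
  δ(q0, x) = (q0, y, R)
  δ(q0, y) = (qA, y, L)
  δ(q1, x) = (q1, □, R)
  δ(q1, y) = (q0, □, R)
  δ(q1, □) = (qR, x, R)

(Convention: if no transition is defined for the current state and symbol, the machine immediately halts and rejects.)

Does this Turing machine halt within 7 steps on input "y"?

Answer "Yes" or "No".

Execution trace:
Initial: [q0]y
Step 1: δ(q0, y) = (qA, y, L) → [qA]□y

The machine reaches the accept state qA and halts.
The machine halted after 1 step (within the 7-step bound).

Answer: Yes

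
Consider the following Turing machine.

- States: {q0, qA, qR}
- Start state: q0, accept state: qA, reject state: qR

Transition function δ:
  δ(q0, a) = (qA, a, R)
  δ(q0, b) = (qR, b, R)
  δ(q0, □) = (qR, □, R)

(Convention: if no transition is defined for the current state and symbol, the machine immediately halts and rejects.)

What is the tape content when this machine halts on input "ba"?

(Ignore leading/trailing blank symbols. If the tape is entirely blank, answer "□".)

Execution trace:
Initial: [q0]ba
Step 1: δ(q0, b) = (qR, b, R) → b[qR]a

The machine reaches the reject state qR and halts.

Final tape (ignoring leading/trailing blanks): ba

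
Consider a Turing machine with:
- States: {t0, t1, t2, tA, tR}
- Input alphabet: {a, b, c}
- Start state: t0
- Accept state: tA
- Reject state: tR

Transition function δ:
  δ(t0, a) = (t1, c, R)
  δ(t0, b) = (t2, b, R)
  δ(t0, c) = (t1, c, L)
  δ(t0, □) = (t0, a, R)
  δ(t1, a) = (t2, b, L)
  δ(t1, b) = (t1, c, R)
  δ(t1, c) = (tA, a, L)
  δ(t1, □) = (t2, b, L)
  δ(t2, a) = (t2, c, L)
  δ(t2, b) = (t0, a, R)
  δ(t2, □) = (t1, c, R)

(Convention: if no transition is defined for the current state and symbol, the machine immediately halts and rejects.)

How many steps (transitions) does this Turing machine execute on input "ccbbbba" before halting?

Execution trace:
Initial: [t0]ccbbbba
Step 1: δ(t0, c) = (t1, c, L) → [t1]□ccbbbba
Step 2: δ(t1, □) = (t2, b, L) → [t2]□bccbbbba
Step 3: δ(t2, □) = (t1, c, R) → c[t1]bccbbbba
Step 4: δ(t1, b) = (t1, c, R) → cc[t1]ccbbbba
Step 5: δ(t1, c) = (tA, a, L) → c[tA]cacbbbba

The machine reaches the accept state tA and halts.

The machine executed 5 steps before halting.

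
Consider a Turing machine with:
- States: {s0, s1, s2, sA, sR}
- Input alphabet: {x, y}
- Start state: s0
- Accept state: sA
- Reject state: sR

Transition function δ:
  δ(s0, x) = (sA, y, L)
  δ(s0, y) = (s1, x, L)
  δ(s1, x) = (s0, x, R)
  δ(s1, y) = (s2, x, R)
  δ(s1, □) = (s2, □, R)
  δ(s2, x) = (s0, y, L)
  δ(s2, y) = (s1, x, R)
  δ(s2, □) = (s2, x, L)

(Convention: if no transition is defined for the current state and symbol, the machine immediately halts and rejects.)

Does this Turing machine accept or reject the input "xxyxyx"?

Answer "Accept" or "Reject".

Execution trace:
Initial: [s0]xxyxyx
Step 1: δ(s0, x) = (sA, y, L) → [sA]□yxyxyx

The machine reaches the accept state sA and halts.

Answer: Accept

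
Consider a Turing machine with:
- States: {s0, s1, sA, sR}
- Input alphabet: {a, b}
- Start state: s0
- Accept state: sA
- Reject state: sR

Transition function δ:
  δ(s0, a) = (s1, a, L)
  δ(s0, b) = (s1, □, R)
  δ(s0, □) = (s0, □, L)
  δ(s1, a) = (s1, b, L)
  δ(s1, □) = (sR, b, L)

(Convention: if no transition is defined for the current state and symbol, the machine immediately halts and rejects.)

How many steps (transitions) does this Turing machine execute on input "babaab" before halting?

Execution trace:
Initial: [s0]babaab
Step 1: δ(s0, b) = (s1, □, R) → □[s1]abaab
Step 2: δ(s1, a) = (s1, b, L) → [s1]□bbaab
Step 3: δ(s1, □) = (sR, b, L) → [sR]□bbbaab

The machine reaches the reject state sR and halts.

The machine executed 3 steps before halting.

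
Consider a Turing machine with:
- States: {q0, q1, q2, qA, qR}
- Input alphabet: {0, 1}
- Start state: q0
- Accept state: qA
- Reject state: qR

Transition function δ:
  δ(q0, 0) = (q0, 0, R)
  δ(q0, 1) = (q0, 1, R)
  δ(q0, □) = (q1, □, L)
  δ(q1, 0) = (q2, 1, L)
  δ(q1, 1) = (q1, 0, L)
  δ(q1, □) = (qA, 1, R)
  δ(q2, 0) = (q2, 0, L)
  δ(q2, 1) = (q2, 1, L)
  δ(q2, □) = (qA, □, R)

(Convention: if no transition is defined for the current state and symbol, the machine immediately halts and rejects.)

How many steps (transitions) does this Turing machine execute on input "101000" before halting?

Execution trace:
Initial: [q0]101000
Step 1: δ(q0, 1) = (q0, 1, R) → 1[q0]01000
Step 2: δ(q0, 0) = (q0, 0, R) → 10[q0]1000
Step 3: δ(q0, 1) = (q0, 1, R) → 101[q0]000
Step 4: δ(q0, 0) = (q0, 0, R) → 1010[q0]00
Step 5: δ(q0, 0) = (q0, 0, R) → 10100[q0]0
Step 6: δ(q0, 0) = (q0, 0, R) → 101000[q0]□
Step 7: δ(q0, □) = (q1, □, L) → 10100[q1]0□
Step 8: δ(q1, 0) = (q2, 1, L) → 1010[q2]01□
Step 9: δ(q2, 0) = (q2, 0, L) → 101[q2]001□
Step 10: δ(q2, 0) = (q2, 0, L) → 10[q2]1001□
Step 11: δ(q2, 1) = (q2, 1, L) → 1[q2]01001□
Step 12: δ(q2, 0) = (q2, 0, L) → [q2]101001□
Step 13: δ(q2, 1) = (q2, 1, L) → [q2]□101001□
Step 14: δ(q2, □) = (qA, □, R) → □[qA]101001□

The machine reaches the accept state qA and halts.

The machine executed 14 steps before halting.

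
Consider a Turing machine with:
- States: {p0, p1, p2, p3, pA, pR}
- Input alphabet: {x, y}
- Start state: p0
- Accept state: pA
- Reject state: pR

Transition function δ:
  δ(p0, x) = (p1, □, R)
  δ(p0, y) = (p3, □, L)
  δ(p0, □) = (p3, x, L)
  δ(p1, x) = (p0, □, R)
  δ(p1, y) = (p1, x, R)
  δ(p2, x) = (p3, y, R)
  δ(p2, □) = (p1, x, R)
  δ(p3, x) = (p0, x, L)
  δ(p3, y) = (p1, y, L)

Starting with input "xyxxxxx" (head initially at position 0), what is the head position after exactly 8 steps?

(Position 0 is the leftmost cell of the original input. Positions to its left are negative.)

Execution trace (head position shown):
Step 0: [p0]xyxxxxx  (head at position 0)
Step 1: move right → □[p1]yxxxxx  (head at position 1)
Step 2: move right → □x[p1]xxxxx  (head at position 2)
Step 3: move right → □x□[p0]xxxx  (head at position 3)
Step 4: move right → □x□□[p1]xxx  (head at position 4)
Step 5: move right → □x□□□[p0]xx  (head at position 5)
Step 6: move right → □x□□□□[p1]x  (head at position 6)
Step 7: move right → □x□□□□□[p0]□  (head at position 7)
Step 8: move left → □x□□□□[p3]□x  (head at position 6)

After 8 steps, the head is at position 6.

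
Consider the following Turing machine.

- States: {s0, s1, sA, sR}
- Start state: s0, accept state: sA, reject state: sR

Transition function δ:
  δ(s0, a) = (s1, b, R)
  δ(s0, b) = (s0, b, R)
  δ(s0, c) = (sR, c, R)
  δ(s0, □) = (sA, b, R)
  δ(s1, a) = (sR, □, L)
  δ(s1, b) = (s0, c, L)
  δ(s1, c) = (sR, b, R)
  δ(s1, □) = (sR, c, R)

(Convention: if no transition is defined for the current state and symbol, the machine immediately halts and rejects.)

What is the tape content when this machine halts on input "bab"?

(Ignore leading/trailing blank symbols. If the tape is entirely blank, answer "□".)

Execution trace:
Initial: [s0]bab
Step 1: δ(s0, b) = (s0, b, R) → b[s0]ab
Step 2: δ(s0, a) = (s1, b, R) → bb[s1]b
Step 3: δ(s1, b) = (s0, c, L) → b[s0]bc
Step 4: δ(s0, b) = (s0, b, R) → bb[s0]c
Step 5: δ(s0, c) = (sR, c, R) → bbc[sR]□

The machine reaches the reject state sR and halts.

Final tape (ignoring leading/trailing blanks): bbc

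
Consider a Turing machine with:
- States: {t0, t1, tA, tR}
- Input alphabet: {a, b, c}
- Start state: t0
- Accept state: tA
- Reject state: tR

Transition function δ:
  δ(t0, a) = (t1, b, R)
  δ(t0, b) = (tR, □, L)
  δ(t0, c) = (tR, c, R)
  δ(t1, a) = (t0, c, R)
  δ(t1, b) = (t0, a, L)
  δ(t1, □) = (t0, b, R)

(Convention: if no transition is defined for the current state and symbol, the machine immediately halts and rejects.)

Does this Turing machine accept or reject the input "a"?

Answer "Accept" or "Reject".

Execution trace:
Initial: [t0]a
Step 1: δ(t0, a) = (t1, b, R) → b[t1]□
Step 2: δ(t1, □) = (t0, b, R) → bb[t0]□

No transition is defined for δ(t0, □). By convention the machine halts and rejects.

Answer: Reject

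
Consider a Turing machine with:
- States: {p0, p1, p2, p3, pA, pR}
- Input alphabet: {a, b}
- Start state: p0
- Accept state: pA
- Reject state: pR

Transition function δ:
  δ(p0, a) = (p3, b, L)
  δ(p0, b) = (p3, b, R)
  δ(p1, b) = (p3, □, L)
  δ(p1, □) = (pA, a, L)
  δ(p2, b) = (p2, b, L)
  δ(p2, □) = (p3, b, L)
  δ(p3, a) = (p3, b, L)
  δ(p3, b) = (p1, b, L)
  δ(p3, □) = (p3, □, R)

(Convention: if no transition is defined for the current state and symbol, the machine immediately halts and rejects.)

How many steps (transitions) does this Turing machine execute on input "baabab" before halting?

Execution trace:
Initial: [p0]baabab
Step 1: δ(p0, b) = (p3, b, R) → b[p3]aabab
Step 2: δ(p3, a) = (p3, b, L) → [p3]bbabab
Step 3: δ(p3, b) = (p1, b, L) → [p1]□bbabab
Step 4: δ(p1, □) = (pA, a, L) → [pA]□abbabab

The machine reaches the accept state pA and halts.

The machine executed 4 steps before halting.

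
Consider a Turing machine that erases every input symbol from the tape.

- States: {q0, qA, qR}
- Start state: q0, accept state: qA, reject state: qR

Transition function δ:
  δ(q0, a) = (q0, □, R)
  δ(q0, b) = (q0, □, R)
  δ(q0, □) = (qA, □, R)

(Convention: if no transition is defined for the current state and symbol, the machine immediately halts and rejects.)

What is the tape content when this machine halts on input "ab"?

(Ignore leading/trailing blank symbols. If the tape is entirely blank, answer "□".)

Execution trace:
Initial: [q0]ab
Step 1: δ(q0, a) = (q0, □, R) → □[q0]b
Step 2: δ(q0, b) = (q0, □, R) → □□[q0]□
Step 3: δ(q0, □) = (qA, □, R) → □□□[qA]□

The machine reaches the accept state qA and halts.

Final tape (ignoring leading/trailing blanks): □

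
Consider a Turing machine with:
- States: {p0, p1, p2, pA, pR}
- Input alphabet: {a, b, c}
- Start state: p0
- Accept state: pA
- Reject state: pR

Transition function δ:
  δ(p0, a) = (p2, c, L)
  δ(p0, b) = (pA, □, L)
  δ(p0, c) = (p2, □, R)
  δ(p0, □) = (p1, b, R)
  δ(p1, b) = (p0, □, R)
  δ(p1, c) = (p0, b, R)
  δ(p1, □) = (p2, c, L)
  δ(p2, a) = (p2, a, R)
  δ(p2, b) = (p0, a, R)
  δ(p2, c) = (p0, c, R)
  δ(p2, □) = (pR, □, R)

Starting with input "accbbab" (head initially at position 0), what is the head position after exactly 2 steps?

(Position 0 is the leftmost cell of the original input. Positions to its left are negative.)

Execution trace (head position shown):
Step 0: [p0]accbbab  (head at position 0)
Step 1: move left → [p2]□cccbbab  (head at position -1)
Step 2: move right → □[pR]cccbbab  (head at position 0)

After 2 steps, the head is at position 0.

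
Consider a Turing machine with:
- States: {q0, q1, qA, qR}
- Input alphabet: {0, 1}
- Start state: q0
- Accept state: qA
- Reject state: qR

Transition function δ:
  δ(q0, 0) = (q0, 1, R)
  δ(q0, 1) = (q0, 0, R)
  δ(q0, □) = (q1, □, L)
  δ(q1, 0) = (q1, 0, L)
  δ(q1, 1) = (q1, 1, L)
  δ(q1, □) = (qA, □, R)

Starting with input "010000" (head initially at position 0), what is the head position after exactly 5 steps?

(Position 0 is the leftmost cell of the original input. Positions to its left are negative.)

Execution trace (head position shown):
Step 0: [q0]010000  (head at position 0)
Step 1: move right → 1[q0]10000  (head at position 1)
Step 2: move right → 10[q0]0000  (head at position 2)
Step 3: move right → 101[q0]000  (head at position 3)
Step 4: move right → 1011[q0]00  (head at position 4)
Step 5: move right → 10111[q0]0  (head at position 5)

After 5 steps, the head is at position 5.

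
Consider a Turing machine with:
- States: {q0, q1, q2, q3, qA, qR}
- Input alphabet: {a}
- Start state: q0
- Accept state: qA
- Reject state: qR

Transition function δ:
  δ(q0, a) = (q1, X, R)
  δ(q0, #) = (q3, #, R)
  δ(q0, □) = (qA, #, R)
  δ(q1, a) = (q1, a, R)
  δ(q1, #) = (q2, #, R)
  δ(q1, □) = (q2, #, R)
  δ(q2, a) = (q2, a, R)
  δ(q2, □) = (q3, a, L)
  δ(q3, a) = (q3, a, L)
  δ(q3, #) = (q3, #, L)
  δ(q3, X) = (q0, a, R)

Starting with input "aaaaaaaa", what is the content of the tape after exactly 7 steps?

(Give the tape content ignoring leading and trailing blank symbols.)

Execution trace:
Initial: [q0]aaaaaaaa
Step 1: δ(q0, a) = (q1, X, R) → X[q1]aaaaaaa
Step 2: δ(q1, a) = (q1, a, R) → Xa[q1]aaaaaa
Step 3: δ(q1, a) = (q1, a, R) → Xaa[q1]aaaaa
Step 4: δ(q1, a) = (q1, a, R) → Xaaa[q1]aaaa
Step 5: δ(q1, a) = (q1, a, R) → Xaaaa[q1]aaa
Step 6: δ(q1, a) = (q1, a, R) → Xaaaaa[q1]aa
Step 7: δ(q1, a) = (q1, a, R) → Xaaaaaa[q1]a

After 7 steps, the tape (ignoring leading/trailing blanks) is: Xaaaaaaa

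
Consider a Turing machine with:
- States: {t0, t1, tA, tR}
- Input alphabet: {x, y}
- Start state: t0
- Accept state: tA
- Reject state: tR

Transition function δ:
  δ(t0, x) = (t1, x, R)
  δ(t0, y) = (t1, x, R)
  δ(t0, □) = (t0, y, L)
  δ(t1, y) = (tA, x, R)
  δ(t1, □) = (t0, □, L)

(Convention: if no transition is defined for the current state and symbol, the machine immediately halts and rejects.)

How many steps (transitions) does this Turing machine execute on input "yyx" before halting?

Execution trace:
Initial: [t0]yyx
Step 1: δ(t0, y) = (t1, x, R) → x[t1]yx
Step 2: δ(t1, y) = (tA, x, R) → xx[tA]x

The machine reaches the accept state tA and halts.

The machine executed 2 steps before halting.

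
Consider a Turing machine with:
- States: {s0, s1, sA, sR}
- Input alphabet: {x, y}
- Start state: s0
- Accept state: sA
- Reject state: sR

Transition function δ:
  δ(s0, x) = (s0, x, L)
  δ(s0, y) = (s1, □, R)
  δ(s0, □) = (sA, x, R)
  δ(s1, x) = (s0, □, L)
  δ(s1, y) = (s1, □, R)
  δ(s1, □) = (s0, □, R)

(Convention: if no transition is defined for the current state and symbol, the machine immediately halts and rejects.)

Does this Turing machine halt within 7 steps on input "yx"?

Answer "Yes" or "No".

Execution trace:
Initial: [s0]yx
Step 1: δ(s0, y) = (s1, □, R) → □[s1]x
Step 2: δ(s1, x) = (s0, □, L) → [s0]□□
Step 3: δ(s0, □) = (sA, x, R) → x[sA]□

The machine reaches the accept state sA and halts.
The machine halted after 3 steps (within the 7-step bound).

Answer: Yes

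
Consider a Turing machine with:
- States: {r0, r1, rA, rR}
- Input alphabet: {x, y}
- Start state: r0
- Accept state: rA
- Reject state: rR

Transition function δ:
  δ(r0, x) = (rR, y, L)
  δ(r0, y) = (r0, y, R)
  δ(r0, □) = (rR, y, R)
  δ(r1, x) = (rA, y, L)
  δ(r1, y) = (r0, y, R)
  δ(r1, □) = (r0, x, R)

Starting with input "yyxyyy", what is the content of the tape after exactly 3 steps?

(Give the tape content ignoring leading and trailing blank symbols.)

Execution trace:
Initial: [r0]yyxyyy
Step 1: δ(r0, y) = (r0, y, R) → y[r0]yxyyy
Step 2: δ(r0, y) = (r0, y, R) → yy[r0]xyyy
Step 3: δ(r0, x) = (rR, y, L) → y[rR]yyyyy

The machine reaches the reject state rR and halts.

After 3 steps, the tape (ignoring leading/trailing blanks) is: yyyyyy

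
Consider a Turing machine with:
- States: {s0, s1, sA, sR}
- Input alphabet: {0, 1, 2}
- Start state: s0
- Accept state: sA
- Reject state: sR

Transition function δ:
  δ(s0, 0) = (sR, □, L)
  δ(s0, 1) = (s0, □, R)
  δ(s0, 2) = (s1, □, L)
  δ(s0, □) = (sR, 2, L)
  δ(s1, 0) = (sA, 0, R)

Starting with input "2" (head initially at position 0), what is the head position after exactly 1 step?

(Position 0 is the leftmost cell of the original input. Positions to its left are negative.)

Execution trace (head position shown):
Step 0: [s0]2  (head at position 0)
Step 1: move left → [s1]□□  (head at position -1)

After 1 step, the head is at position -1.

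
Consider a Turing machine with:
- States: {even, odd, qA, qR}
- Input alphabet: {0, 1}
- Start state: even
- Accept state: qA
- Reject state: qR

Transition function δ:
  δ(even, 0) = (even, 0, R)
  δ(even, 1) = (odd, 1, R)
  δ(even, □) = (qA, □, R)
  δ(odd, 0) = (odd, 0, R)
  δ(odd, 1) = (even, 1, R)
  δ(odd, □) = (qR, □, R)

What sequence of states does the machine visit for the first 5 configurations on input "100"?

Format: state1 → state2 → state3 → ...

Execution trace:
Initial: [even]100
Step 1: δ(even, 1) = (odd, 1, R) → 1[odd]00
Step 2: δ(odd, 0) = (odd, 0, R) → 10[odd]0
Step 3: δ(odd, 0) = (odd, 0, R) → 100[odd]□
Step 4: δ(odd, □) = (qR, □, R) → 100□[qR]□

The machine reaches the reject state qR and halts.

State sequence: even → odd → odd → odd → qR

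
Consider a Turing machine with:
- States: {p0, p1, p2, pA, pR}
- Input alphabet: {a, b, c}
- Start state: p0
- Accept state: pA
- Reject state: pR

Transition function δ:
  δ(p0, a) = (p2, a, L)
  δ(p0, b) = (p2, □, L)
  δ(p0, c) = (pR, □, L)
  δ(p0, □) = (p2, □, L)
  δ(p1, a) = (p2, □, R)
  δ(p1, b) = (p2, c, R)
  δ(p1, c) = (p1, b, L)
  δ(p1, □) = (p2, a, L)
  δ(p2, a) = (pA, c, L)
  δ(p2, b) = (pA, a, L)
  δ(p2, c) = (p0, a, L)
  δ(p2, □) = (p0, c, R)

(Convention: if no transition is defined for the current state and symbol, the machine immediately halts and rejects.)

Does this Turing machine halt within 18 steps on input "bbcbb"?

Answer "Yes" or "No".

Execution trace:
Initial: [p0]bbcbb
Step 1: δ(p0, b) = (p2, □, L) → [p2]□□bcbb
Step 2: δ(p2, □) = (p0, c, R) → c[p0]□bcbb
Step 3: δ(p0, □) = (p2, □, L) → [p2]c□bcbb
Step 4: δ(p2, c) = (p0, a, L) → [p0]□a□bcbb
Step 5: δ(p0, □) = (p2, □, L) → [p2]□□a□bcbb
Step 6: δ(p2, □) = (p0, c, R) → c[p0]□a□bcbb
Step 7: δ(p0, □) = (p2, □, L) → [p2]c□a□bcbb
Step 8: δ(p2, c) = (p0, a, L) → [p0]□a□a□bcbb
Step 9: δ(p0, □) = (p2, □, L) → [p2]□□a□a□bcbb
Step 10: δ(p2, □) = (p0, c, R) → c[p0]□a□a□bcbb
Step 11: δ(p0, □) = (p2, □, L) → [p2]c□a□a□bcbb
Step 12: δ(p2, c) = (p0, a, L) → [p0]□a□a□a□bcbb
Step 13: δ(p0, □) = (p2, □, L) → [p2]□□a□a□a□bcbb
Step 14: δ(p2, □) = (p0, c, R) → c[p0]□a□a□a□bcbb
Step 15: δ(p0, □) = (p2, □, L) → [p2]c□a□a□a□bcbb
Step 16: δ(p2, c) = (p0, a, L) → [p0]□a□a□a□a□bcbb
Step 17: δ(p0, □) = (p2, □, L) → [p2]□□a□a□a□a□bcbb
Step 18: δ(p2, □) = (p0, c, R) → c[p0]□a□a□a□a□bcbb

The machine has not reached a halting state after 18 steps.
The machine did not halt within the 18-step bound.

Answer: No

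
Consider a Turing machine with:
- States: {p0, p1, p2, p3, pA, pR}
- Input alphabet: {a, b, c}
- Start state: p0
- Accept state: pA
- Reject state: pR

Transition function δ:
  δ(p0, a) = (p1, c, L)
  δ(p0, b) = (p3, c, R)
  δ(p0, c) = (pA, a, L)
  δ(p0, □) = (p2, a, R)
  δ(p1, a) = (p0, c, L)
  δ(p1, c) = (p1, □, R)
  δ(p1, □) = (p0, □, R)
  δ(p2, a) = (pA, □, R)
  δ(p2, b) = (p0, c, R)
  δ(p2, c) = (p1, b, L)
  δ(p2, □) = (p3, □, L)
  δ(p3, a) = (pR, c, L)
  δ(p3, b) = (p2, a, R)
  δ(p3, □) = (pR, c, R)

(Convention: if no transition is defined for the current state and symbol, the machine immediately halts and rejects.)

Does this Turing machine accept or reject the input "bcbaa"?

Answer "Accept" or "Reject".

Execution trace:
Initial: [p0]bcbaa
Step 1: δ(p0, b) = (p3, c, R) → c[p3]cbaa

No transition is defined for δ(p3, c). By convention the machine halts and rejects.

Answer: Reject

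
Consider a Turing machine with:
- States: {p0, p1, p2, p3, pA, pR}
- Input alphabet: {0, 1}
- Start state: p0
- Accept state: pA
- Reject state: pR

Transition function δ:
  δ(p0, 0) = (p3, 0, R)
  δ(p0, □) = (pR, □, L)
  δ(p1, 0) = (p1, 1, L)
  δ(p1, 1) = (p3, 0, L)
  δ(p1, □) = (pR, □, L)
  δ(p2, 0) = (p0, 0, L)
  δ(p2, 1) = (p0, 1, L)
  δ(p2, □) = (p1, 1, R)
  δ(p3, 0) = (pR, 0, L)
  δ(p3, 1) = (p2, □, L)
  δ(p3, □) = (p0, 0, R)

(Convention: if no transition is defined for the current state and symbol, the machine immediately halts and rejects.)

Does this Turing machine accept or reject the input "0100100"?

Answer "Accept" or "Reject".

Execution trace:
Initial: [p0]0100100
Step 1: δ(p0, 0) = (p3, 0, R) → 0[p3]100100
Step 2: δ(p3, 1) = (p2, □, L) → [p2]0□00100
Step 3: δ(p2, 0) = (p0, 0, L) → [p0]□0□00100
Step 4: δ(p0, □) = (pR, □, L) → [pR]□□0□00100

The machine reaches the reject state pR and halts.

Answer: Reject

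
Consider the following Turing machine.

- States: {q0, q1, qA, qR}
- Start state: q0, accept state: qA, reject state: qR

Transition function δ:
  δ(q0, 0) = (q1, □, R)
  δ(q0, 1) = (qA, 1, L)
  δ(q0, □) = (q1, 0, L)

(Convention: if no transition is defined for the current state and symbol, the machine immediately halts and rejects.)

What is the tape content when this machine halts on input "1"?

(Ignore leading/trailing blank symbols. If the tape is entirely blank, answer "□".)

Execution trace:
Initial: [q0]1
Step 1: δ(q0, 1) = (qA, 1, L) → [qA]□1

The machine reaches the accept state qA and halts.

Final tape (ignoring leading/trailing blanks): 1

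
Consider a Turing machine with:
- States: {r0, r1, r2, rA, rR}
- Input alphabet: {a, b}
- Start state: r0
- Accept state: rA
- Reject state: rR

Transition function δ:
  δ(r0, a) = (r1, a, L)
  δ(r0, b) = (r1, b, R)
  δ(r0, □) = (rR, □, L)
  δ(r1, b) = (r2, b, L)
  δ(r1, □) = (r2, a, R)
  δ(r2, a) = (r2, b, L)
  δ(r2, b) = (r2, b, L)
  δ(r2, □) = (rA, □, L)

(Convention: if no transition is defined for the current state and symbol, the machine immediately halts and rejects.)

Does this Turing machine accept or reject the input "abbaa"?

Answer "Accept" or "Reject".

Execution trace:
Initial: [r0]abbaa
Step 1: δ(r0, a) = (r1, a, L) → [r1]□abbaa
Step 2: δ(r1, □) = (r2, a, R) → a[r2]abbaa
Step 3: δ(r2, a) = (r2, b, L) → [r2]abbbaa
Step 4: δ(r2, a) = (r2, b, L) → [r2]□bbbbaa
Step 5: δ(r2, □) = (rA, □, L) → [rA]□□bbbbaa

The machine reaches the accept state rA and halts.

Answer: Accept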